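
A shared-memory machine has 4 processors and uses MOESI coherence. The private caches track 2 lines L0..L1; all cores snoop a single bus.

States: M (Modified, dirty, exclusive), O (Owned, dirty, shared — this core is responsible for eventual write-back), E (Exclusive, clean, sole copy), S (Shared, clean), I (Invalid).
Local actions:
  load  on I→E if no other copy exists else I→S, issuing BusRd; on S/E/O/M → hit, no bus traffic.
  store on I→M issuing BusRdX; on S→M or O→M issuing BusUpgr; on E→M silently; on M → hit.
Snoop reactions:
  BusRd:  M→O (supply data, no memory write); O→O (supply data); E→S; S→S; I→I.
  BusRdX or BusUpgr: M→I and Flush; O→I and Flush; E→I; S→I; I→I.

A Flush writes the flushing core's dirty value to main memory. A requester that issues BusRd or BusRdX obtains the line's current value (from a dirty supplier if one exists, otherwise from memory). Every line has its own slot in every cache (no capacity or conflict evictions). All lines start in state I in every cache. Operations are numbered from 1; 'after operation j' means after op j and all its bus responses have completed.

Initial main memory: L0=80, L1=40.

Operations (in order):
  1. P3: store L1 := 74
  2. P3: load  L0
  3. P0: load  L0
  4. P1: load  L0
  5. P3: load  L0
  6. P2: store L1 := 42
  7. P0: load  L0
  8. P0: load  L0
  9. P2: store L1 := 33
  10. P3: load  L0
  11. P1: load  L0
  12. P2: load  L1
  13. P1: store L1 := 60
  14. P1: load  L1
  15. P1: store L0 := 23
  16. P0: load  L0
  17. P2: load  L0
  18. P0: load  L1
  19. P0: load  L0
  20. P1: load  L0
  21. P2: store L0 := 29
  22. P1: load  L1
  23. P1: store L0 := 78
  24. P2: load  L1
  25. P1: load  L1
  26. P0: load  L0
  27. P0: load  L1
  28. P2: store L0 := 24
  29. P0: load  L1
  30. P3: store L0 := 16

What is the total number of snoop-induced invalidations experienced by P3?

invalidations = 2

[1] P3: store L1 := 74 | P0:I, P1:I, P2:I, P3:M(74) | bus: BusRdX
[2] P3: load  L0 | P0:I, P1:I, P2:I, P3:E(80) | bus: BusRd
[3] P0: load  L0 | P0:S(80), P1:I, P2:I, P3:S(80) | bus: BusRd
[4] P1: load  L0 | P0:S(80), P1:S(80), P2:I, P3:S(80) | bus: BusRd
[5] P3: load  L0 | P0:S(80), P1:S(80), P2:I, P3:S(80) | bus: none
[6] P2: store L1 := 42 | P0:I, P1:I, P2:M(42), P3:I | bus: BusRdX,Flush
[7] P0: load  L0 | P0:S(80), P1:S(80), P2:I, P3:S(80) | bus: none
[8] P0: load  L0 | P0:S(80), P1:S(80), P2:I, P3:S(80) | bus: none
[9] P2: store L1 := 33 | P0:I, P1:I, P2:M(33), P3:I | bus: none
[10] P3: load  L0 | P0:S(80), P1:S(80), P2:I, P3:S(80) | bus: none
[11] P1: load  L0 | P0:S(80), P1:S(80), P2:I, P3:S(80) | bus: none
[12] P2: load  L1 | P0:I, P1:I, P2:M(33), P3:I | bus: none
[13] P1: store L1 := 60 | P0:I, P1:M(60), P2:I, P3:I | bus: BusRdX,Flush
[14] P1: load  L1 | P0:I, P1:M(60), P2:I, P3:I | bus: none
[15] P1: store L0 := 23 | P0:I, P1:M(23), P2:I, P3:I | bus: BusUpgr
[16] P0: load  L0 | P0:S(23), P1:O(23), P2:I, P3:I | bus: BusRd
[17] P2: load  L0 | P0:S(23), P1:O(23), P2:S(23), P3:I | bus: BusRd
[18] P0: load  L1 | P0:S(60), P1:O(60), P2:I, P3:I | bus: BusRd
[19] P0: load  L0 | P0:S(23), P1:O(23), P2:S(23), P3:I | bus: none
[20] P1: load  L0 | P0:S(23), P1:O(23), P2:S(23), P3:I | bus: none
[21] P2: store L0 := 29 | P0:I, P1:I, P2:M(29), P3:I | bus: BusUpgr,Flush
[22] P1: load  L1 | P0:S(60), P1:O(60), P2:I, P3:I | bus: none
[23] P1: store L0 := 78 | P0:I, P1:M(78), P2:I, P3:I | bus: BusRdX,Flush
[24] P2: load  L1 | P0:S(60), P1:O(60), P2:S(60), P3:I | bus: BusRd
[25] P1: load  L1 | P0:S(60), P1:O(60), P2:S(60), P3:I | bus: none
[26] P0: load  L0 | P0:S(78), P1:O(78), P2:I, P3:I | bus: BusRd
[27] P0: load  L1 | P0:S(60), P1:O(60), P2:S(60), P3:I | bus: none
[28] P2: store L0 := 24 | P0:I, P1:I, P2:M(24), P3:I | bus: BusRdX,Flush
[29] P0: load  L1 | P0:S(60), P1:O(60), P2:S(60), P3:I | bus: none
[30] P3: store L0 := 16 | P0:I, P1:I, P2:I, P3:M(16) | bus: BusRdX,Flush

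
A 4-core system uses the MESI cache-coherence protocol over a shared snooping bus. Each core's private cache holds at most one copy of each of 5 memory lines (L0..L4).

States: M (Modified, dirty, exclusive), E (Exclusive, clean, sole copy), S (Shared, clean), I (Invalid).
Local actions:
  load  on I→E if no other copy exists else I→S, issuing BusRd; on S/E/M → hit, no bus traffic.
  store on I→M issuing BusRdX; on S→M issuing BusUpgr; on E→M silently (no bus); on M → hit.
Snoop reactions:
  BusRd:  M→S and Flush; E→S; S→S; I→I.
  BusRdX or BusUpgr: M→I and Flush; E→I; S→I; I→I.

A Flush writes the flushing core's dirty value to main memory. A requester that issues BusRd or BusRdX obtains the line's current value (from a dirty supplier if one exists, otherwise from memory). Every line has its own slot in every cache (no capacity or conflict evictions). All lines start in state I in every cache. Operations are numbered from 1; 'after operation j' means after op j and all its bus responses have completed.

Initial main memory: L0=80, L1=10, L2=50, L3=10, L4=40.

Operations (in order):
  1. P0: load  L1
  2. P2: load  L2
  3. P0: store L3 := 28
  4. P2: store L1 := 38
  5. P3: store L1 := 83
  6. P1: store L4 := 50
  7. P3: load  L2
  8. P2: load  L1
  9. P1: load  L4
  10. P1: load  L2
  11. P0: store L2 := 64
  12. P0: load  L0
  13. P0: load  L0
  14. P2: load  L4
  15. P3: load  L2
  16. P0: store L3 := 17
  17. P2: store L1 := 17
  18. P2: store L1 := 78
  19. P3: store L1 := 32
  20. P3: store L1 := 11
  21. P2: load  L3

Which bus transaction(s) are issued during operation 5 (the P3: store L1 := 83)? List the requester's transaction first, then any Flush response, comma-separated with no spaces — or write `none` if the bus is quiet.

step 1: P0: load  L1  ⟶  EIII  (L1)  txn=BusRd  M[L1]=10
step 2: P2: load  L2  ⟶  IIEI  (L2)  txn=BusRd  M[L2]=50
step 3: P0: store L3 := 28  ⟶  MIII  (L3)  txn=BusRdX  M[L3]=10
step 4: P2: store L1 := 38  ⟶  IIMI  (L1)  txn=BusRdX  M[L1]=10
step 5: P3: store L1 := 83  ⟶  IIIM  (L1)  txn=BusRdX+Flush  M[L1]=38
step 6: P1: store L4 := 50  ⟶  IMII  (L4)  txn=BusRdX  M[L4]=40
step 7: P3: load  L2  ⟶  IISS  (L2)  txn=BusRd  M[L2]=50
step 8: P2: load  L1  ⟶  IISS  (L1)  txn=BusRd+Flush  M[L1]=83
step 9: P1: load  L4  ⟶  IMII  (L4)  txn=∅  M[L4]=40
step 10: P1: load  L2  ⟶  ISSS  (L2)  txn=BusRd  M[L2]=50
step 11: P0: store L2 := 64  ⟶  MIII  (L2)  txn=BusRdX  M[L2]=50
step 12: P0: load  L0  ⟶  EIII  (L0)  txn=BusRd  M[L0]=80
step 13: P0: load  L0  ⟶  EIII  (L0)  txn=∅  M[L0]=80
step 14: P2: load  L4  ⟶  ISSI  (L4)  txn=BusRd+Flush  M[L4]=50
step 15: P3: load  L2  ⟶  SIIS  (L2)  txn=BusRd+Flush  M[L2]=64
step 16: P0: store L3 := 17  ⟶  MIII  (L3)  txn=∅  M[L3]=10
step 17: P2: store L1 := 17  ⟶  IIMI  (L1)  txn=BusUpgr  M[L1]=83
step 18: P2: store L1 := 78  ⟶  IIMI  (L1)  txn=∅  M[L1]=83
step 19: P3: store L1 := 32  ⟶  IIIM  (L1)  txn=BusRdX+Flush  M[L1]=78
step 20: P3: store L1 := 11  ⟶  IIIM  (L1)  txn=∅  M[L1]=78
step 21: P2: load  L3  ⟶  SISI  (L3)  txn=BusRd+Flush  M[L3]=17

bus = BusRdX,Flush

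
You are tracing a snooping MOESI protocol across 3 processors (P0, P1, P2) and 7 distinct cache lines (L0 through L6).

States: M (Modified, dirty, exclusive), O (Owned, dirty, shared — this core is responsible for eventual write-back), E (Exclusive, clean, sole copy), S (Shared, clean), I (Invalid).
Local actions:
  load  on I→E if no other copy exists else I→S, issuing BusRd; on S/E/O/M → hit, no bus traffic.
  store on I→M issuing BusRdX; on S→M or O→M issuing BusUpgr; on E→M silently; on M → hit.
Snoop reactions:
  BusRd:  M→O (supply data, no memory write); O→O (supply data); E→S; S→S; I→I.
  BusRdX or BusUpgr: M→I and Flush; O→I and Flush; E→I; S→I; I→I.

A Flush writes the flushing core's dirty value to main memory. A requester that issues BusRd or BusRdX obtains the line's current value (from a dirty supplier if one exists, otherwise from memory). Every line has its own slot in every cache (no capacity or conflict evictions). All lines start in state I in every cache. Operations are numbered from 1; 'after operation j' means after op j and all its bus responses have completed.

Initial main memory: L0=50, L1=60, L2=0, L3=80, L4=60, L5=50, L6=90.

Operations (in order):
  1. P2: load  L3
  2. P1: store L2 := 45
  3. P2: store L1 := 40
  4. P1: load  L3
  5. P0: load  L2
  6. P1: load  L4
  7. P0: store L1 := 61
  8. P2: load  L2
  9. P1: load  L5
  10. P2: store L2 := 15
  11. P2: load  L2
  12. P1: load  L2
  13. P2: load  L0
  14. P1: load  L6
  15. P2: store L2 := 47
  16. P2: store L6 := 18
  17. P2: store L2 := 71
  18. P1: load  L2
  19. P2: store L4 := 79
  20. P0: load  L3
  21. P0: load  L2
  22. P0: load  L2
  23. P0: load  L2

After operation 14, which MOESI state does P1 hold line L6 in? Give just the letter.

state = E

  op1 P2: load  L3 → I/I/E on L3; bus BusRd; mem=80
  op2 P1: store L2 := 45 → I/M/I on L2; bus BusRdX; mem=0
  op3 P2: store L1 := 40 → I/I/M on L1; bus BusRdX; mem=60
  op4 P1: load  L3 → I/S/S on L3; bus BusRd; mem=80
  op5 P0: load  L2 → S/O/I on L2; bus BusRd; mem=0
  op6 P1: load  L4 → I/E/I on L4; bus BusRd; mem=60
  op7 P0: store L1 := 61 → M/I/I on L1; bus BusRdX Flush; mem=40
  op8 P2: load  L2 → S/O/S on L2; bus BusRd; mem=0
  op9 P1: load  L5 → I/E/I on L5; bus BusRd; mem=50
  op10 P2: store L2 := 15 → I/I/M on L2; bus BusUpgr Flush; mem=45
  op11 P2: load  L2 → I/I/M on L2; bus (none); mem=45
  op12 P1: load  L2 → I/S/O on L2; bus BusRd; mem=45
  op13 P2: load  L0 → I/I/E on L0; bus BusRd; mem=50
  op14 P1: load  L6 → I/E/I on L6; bus BusRd; mem=90
  op15 P2: store L2 := 47 → I/I/M on L2; bus BusUpgr; mem=45
  op16 P2: store L6 := 18 → I/I/M on L6; bus BusRdX; mem=90
  op17 P2: store L2 := 71 → I/I/M on L2; bus (none); mem=45
  op18 P1: load  L2 → I/S/O on L2; bus BusRd; mem=45
  op19 P2: store L4 := 79 → I/I/M on L4; bus BusRdX; mem=60
  op20 P0: load  L3 → S/S/S on L3; bus BusRd; mem=80
  op21 P0: load  L2 → S/S/O on L2; bus BusRd; mem=45
  op22 P0: load  L2 → S/S/O on L2; bus (none); mem=45
  op23 P0: load  L2 → S/S/O on L2; bus (none); mem=45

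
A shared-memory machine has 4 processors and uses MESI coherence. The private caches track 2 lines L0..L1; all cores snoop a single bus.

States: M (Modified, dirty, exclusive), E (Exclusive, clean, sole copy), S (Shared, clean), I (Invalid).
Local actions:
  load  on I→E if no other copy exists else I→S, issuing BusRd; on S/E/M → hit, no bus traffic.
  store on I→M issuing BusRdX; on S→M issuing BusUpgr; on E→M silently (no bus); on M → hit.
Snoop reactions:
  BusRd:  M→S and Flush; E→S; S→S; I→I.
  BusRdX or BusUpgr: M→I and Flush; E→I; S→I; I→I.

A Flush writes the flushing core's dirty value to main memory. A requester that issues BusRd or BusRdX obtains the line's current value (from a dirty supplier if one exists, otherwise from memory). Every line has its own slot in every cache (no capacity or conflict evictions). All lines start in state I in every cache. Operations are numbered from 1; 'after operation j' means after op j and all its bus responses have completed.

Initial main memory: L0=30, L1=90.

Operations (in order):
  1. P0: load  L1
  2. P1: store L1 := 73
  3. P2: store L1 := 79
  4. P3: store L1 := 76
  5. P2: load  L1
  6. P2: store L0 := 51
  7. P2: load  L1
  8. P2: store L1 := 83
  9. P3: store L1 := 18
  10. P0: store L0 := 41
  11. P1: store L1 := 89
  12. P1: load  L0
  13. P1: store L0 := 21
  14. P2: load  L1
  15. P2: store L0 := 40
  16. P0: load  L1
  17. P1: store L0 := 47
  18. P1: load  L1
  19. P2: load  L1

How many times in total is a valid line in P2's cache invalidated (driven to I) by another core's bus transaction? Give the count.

invalidations = 4

1. P0: load  L1  bus=[BusRd]  L1: P0=E P1=I P2=I P3=I  mem[L1]=90
2. P1: store L1 := 73  bus=[BusRdX]  L1: P0=I P1=M P2=I P3=I  mem[L1]=90
3. P2: store L1 := 79  bus=[BusRdX,Flush]  L1: P0=I P1=I P2=M P3=I  mem[L1]=73
4. P3: store L1 := 76  bus=[BusRdX,Flush]  L1: P0=I P1=I P2=I P3=M  mem[L1]=79
5. P2: load  L1  bus=[BusRd,Flush]  L1: P0=I P1=I P2=S P3=S  mem[L1]=76
6. P2: store L0 := 51  bus=[BusRdX]  L0: P0=I P1=I P2=M P3=I  mem[L0]=30
7. P2: load  L1  bus=[-]  L1: P0=I P1=I P2=S P3=S  mem[L1]=76
8. P2: store L1 := 83  bus=[BusUpgr]  L1: P0=I P1=I P2=M P3=I  mem[L1]=76
9. P3: store L1 := 18  bus=[BusRdX,Flush]  L1: P0=I P1=I P2=I P3=M  mem[L1]=83
10. P0: store L0 := 41  bus=[BusRdX,Flush]  L0: P0=M P1=I P2=I P3=I  mem[L0]=51
11. P1: store L1 := 89  bus=[BusRdX,Flush]  L1: P0=I P1=M P2=I P3=I  mem[L1]=18
12. P1: load  L0  bus=[BusRd,Flush]  L0: P0=S P1=S P2=I P3=I  mem[L0]=41
13. P1: store L0 := 21  bus=[BusUpgr]  L0: P0=I P1=M P2=I P3=I  mem[L0]=41
14. P2: load  L1  bus=[BusRd,Flush]  L1: P0=I P1=S P2=S P3=I  mem[L1]=89
15. P2: store L0 := 40  bus=[BusRdX,Flush]  L0: P0=I P1=I P2=M P3=I  mem[L0]=21
16. P0: load  L1  bus=[BusRd]  L1: P0=S P1=S P2=S P3=I  mem[L1]=89
17. P1: store L0 := 47  bus=[BusRdX,Flush]  L0: P0=I P1=M P2=I P3=I  mem[L0]=40
18. P1: load  L1  bus=[-]  L1: P0=S P1=S P2=S P3=I  mem[L1]=89
19. P2: load  L1  bus=[-]  L1: P0=S P1=S P2=S P3=I  mem[L1]=89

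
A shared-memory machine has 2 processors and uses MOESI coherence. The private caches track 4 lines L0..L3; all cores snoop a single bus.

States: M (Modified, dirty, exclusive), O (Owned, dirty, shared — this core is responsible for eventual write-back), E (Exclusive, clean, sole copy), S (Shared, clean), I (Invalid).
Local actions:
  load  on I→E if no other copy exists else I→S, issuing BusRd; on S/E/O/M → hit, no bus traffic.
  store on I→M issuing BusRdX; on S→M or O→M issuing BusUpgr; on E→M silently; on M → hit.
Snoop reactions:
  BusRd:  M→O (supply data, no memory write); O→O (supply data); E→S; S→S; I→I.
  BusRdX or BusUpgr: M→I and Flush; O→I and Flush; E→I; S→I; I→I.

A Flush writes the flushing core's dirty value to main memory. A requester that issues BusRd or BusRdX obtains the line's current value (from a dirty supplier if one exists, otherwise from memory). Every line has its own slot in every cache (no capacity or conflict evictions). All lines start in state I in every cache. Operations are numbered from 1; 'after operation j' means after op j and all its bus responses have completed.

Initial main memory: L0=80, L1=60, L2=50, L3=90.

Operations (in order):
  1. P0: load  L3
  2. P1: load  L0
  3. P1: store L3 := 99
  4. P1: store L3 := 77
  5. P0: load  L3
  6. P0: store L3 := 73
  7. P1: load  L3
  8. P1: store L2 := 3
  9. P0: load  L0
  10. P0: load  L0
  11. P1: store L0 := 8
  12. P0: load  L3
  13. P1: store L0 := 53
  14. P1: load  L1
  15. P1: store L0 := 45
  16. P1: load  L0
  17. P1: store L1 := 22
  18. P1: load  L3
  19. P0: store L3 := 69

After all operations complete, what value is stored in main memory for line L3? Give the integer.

step 1: P0: load  L3  ⟶  EI  (L3)  txn=BusRd  M[L3]=90
step 2: P1: load  L0  ⟶  IE  (L0)  txn=BusRd  M[L0]=80
step 3: P1: store L3 := 99  ⟶  IM  (L3)  txn=BusRdX  M[L3]=90
step 4: P1: store L3 := 77  ⟶  IM  (L3)  txn=∅  M[L3]=90
step 5: P0: load  L3  ⟶  SO  (L3)  txn=BusRd  M[L3]=90
step 6: P0: store L3 := 73  ⟶  MI  (L3)  txn=BusUpgr+Flush  M[L3]=77
step 7: P1: load  L3  ⟶  OS  (L3)  txn=BusRd  M[L3]=77
step 8: P1: store L2 := 3  ⟶  IM  (L2)  txn=BusRdX  M[L2]=50
step 9: P0: load  L0  ⟶  SS  (L0)  txn=BusRd  M[L0]=80
step 10: P0: load  L0  ⟶  SS  (L0)  txn=∅  M[L0]=80
step 11: P1: store L0 := 8  ⟶  IM  (L0)  txn=BusUpgr  M[L0]=80
step 12: P0: load  L3  ⟶  OS  (L3)  txn=∅  M[L3]=77
step 13: P1: store L0 := 53  ⟶  IM  (L0)  txn=∅  M[L0]=80
step 14: P1: load  L1  ⟶  IE  (L1)  txn=BusRd  M[L1]=60
step 15: P1: store L0 := 45  ⟶  IM  (L0)  txn=∅  M[L0]=80
step 16: P1: load  L0  ⟶  IM  (L0)  txn=∅  M[L0]=80
step 17: P1: store L1 := 22  ⟶  IM  (L1)  txn=∅  M[L1]=60
step 18: P1: load  L3  ⟶  OS  (L3)  txn=∅  M[L3]=77
step 19: P0: store L3 := 69  ⟶  MI  (L3)  txn=BusUpgr  M[L3]=77

memory[L3] = 77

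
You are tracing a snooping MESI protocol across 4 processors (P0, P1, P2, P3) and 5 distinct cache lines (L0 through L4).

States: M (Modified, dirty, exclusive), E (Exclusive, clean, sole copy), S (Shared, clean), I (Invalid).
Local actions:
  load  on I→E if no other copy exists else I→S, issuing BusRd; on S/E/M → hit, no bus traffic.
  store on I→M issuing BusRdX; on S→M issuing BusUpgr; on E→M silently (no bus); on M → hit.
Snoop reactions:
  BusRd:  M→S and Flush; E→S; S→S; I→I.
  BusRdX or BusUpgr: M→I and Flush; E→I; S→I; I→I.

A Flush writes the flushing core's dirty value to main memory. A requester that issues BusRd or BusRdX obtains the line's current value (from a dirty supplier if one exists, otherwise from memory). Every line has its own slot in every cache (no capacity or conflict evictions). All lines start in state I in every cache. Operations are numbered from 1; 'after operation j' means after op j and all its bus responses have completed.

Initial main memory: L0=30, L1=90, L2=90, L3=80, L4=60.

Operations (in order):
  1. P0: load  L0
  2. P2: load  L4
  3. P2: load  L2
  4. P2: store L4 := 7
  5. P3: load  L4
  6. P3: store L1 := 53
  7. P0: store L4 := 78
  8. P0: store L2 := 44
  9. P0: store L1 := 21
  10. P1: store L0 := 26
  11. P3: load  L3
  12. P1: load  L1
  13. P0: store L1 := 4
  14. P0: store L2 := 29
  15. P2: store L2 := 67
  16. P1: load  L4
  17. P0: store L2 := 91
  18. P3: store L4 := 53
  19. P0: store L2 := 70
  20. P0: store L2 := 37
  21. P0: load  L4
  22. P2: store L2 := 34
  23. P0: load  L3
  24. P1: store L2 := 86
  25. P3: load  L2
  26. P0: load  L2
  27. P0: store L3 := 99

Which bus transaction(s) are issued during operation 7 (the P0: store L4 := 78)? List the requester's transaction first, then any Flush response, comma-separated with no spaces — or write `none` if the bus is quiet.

bus = BusRdX

[1] P0: load  L0 | P0:E(30), P1:I, P2:I, P3:I | bus: BusRd
[2] P2: load  L4 | P0:I, P1:I, P2:E(60), P3:I | bus: BusRd
[3] P2: load  L2 | P0:I, P1:I, P2:E(90), P3:I | bus: BusRd
[4] P2: store L4 := 7 | P0:I, P1:I, P2:M(7), P3:I | bus: none
[5] P3: load  L4 | P0:I, P1:I, P2:S(7), P3:S(7) | bus: BusRd,Flush
[6] P3: store L1 := 53 | P0:I, P1:I, P2:I, P3:M(53) | bus: BusRdX
[7] P0: store L4 := 78 | P0:M(78), P1:I, P2:I, P3:I | bus: BusRdX
[8] P0: store L2 := 44 | P0:M(44), P1:I, P2:I, P3:I | bus: BusRdX
[9] P0: store L1 := 21 | P0:M(21), P1:I, P2:I, P3:I | bus: BusRdX,Flush
[10] P1: store L0 := 26 | P0:I, P1:M(26), P2:I, P3:I | bus: BusRdX
[11] P3: load  L3 | P0:I, P1:I, P2:I, P3:E(80) | bus: BusRd
[12] P1: load  L1 | P0:S(21), P1:S(21), P2:I, P3:I | bus: BusRd,Flush
[13] P0: store L1 := 4 | P0:M(4), P1:I, P2:I, P3:I | bus: BusUpgr
[14] P0: store L2 := 29 | P0:M(29), P1:I, P2:I, P3:I | bus: none
[15] P2: store L2 := 67 | P0:I, P1:I, P2:M(67), P3:I | bus: BusRdX,Flush
[16] P1: load  L4 | P0:S(78), P1:S(78), P2:I, P3:I | bus: BusRd,Flush
[17] P0: store L2 := 91 | P0:M(91), P1:I, P2:I, P3:I | bus: BusRdX,Flush
[18] P3: store L4 := 53 | P0:I, P1:I, P2:I, P3:M(53) | bus: BusRdX
[19] P0: store L2 := 70 | P0:M(70), P1:I, P2:I, P3:I | bus: none
[20] P0: store L2 := 37 | P0:M(37), P1:I, P2:I, P3:I | bus: none
[21] P0: load  L4 | P0:S(53), P1:I, P2:I, P3:S(53) | bus: BusRd,Flush
[22] P2: store L2 := 34 | P0:I, P1:I, P2:M(34), P3:I | bus: BusRdX,Flush
[23] P0: load  L3 | P0:S(80), P1:I, P2:I, P3:S(80) | bus: BusRd
[24] P1: store L2 := 86 | P0:I, P1:M(86), P2:I, P3:I | bus: BusRdX,Flush
[25] P3: load  L2 | P0:I, P1:S(86), P2:I, P3:S(86) | bus: BusRd,Flush
[26] P0: load  L2 | P0:S(86), P1:S(86), P2:I, P3:S(86) | bus: BusRd
[27] P0: store L3 := 99 | P0:M(99), P1:I, P2:I, P3:I | bus: BusUpgr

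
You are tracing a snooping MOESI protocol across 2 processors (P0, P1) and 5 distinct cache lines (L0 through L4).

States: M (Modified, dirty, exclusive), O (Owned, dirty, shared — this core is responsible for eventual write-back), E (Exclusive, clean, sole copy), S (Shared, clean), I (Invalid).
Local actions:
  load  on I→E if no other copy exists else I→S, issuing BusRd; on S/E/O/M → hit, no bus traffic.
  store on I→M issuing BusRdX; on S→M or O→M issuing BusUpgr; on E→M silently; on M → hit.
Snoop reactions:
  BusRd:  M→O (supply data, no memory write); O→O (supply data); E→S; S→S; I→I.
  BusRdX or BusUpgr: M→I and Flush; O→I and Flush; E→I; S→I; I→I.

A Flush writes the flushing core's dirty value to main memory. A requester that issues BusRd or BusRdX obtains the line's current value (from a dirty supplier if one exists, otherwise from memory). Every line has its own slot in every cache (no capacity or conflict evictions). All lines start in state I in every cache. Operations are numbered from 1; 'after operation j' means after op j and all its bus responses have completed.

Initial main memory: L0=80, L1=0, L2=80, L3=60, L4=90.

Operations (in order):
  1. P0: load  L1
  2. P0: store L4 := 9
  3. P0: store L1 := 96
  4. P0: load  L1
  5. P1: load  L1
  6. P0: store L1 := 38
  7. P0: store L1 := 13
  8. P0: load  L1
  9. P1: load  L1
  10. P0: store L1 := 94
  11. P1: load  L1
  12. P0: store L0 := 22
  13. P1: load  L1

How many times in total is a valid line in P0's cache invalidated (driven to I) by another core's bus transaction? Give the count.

1. P0: load  L1  bus=[BusRd]  L1: P0=E P1=I  mem[L1]=0
2. P0: store L4 := 9  bus=[BusRdX]  L4: P0=M P1=I  mem[L4]=90
3. P0: store L1 := 96  bus=[-]  L1: P0=M P1=I  mem[L1]=0
4. P0: load  L1  bus=[-]  L1: P0=M P1=I  mem[L1]=0
5. P1: load  L1  bus=[BusRd]  L1: P0=O P1=S  mem[L1]=0
6. P0: store L1 := 38  bus=[BusUpgr]  L1: P0=M P1=I  mem[L1]=0
7. P0: store L1 := 13  bus=[-]  L1: P0=M P1=I  mem[L1]=0
8. P0: load  L1  bus=[-]  L1: P0=M P1=I  mem[L1]=0
9. P1: load  L1  bus=[BusRd]  L1: P0=O P1=S  mem[L1]=0
10. P0: store L1 := 94  bus=[BusUpgr]  L1: P0=M P1=I  mem[L1]=0
11. P1: load  L1  bus=[BusRd]  L1: P0=O P1=S  mem[L1]=0
12. P0: store L0 := 22  bus=[BusRdX]  L0: P0=M P1=I  mem[L0]=80
13. P1: load  L1  bus=[-]  L1: P0=O P1=S  mem[L1]=0

invalidations = 0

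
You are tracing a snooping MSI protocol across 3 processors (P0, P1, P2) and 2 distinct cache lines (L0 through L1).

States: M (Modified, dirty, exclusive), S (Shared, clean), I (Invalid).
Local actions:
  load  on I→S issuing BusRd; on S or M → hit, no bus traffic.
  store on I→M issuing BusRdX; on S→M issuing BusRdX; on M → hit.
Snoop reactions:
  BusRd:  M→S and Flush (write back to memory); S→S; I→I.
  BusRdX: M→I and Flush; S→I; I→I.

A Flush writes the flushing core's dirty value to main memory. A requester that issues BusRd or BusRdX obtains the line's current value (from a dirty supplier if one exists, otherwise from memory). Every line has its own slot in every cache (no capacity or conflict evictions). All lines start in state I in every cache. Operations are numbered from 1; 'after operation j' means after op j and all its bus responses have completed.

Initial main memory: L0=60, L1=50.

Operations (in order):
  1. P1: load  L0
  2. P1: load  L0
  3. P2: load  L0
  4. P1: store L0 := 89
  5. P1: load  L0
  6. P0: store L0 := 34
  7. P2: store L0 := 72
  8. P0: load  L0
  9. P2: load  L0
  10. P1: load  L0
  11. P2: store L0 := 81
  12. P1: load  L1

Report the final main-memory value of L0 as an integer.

memory[L0] = 72

step 1: P1: load  L0  ⟶  ISI  (L0)  txn=BusRd  M[L0]=60
step 2: P1: load  L0  ⟶  ISI  (L0)  txn=∅  M[L0]=60
step 3: P2: load  L0  ⟶  ISS  (L0)  txn=BusRd  M[L0]=60
step 4: P1: store L0 := 89  ⟶  IMI  (L0)  txn=BusRdX  M[L0]=60
step 5: P1: load  L0  ⟶  IMI  (L0)  txn=∅  M[L0]=60
step 6: P0: store L0 := 34  ⟶  MII  (L0)  txn=BusRdX+Flush  M[L0]=89
step 7: P2: store L0 := 72  ⟶  IIM  (L0)  txn=BusRdX+Flush  M[L0]=34
step 8: P0: load  L0  ⟶  SIS  (L0)  txn=BusRd+Flush  M[L0]=72
step 9: P2: load  L0  ⟶  SIS  (L0)  txn=∅  M[L0]=72
step 10: P1: load  L0  ⟶  SSS  (L0)  txn=BusRd  M[L0]=72
step 11: P2: store L0 := 81  ⟶  IIM  (L0)  txn=BusRdX  M[L0]=72
step 12: P1: load  L1  ⟶  ISI  (L1)  txn=BusRd  M[L1]=50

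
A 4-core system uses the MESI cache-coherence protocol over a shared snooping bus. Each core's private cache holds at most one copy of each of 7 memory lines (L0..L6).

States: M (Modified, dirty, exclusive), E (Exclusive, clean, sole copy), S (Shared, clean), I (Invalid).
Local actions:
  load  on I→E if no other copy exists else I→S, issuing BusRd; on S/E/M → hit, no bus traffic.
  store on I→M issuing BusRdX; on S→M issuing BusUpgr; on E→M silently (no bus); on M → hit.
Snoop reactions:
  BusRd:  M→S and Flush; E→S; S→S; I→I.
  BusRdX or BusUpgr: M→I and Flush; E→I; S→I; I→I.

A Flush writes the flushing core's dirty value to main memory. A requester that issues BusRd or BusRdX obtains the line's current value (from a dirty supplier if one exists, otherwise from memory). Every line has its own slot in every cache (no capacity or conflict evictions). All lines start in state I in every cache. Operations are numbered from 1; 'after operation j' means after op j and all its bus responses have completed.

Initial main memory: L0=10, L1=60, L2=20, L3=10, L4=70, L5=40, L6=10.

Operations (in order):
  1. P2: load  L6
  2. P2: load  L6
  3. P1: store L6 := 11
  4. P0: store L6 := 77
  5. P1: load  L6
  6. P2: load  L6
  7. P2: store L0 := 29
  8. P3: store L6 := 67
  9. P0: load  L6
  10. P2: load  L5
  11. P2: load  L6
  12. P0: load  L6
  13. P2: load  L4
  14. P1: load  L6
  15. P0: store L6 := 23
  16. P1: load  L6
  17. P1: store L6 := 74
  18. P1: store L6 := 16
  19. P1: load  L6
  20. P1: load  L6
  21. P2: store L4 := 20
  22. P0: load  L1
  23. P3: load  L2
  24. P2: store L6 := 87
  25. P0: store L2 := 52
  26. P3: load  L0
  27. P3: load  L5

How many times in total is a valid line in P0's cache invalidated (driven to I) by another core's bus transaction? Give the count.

invalidations = 2

  op1 P2: load  L6 → I/I/E/I on L6; bus BusRd; mem=10
  op2 P2: load  L6 → I/I/E/I on L6; bus (none); mem=10
  op3 P1: store L6 := 11 → I/M/I/I on L6; bus BusRdX; mem=10
  op4 P0: store L6 := 77 → M/I/I/I on L6; bus BusRdX Flush; mem=11
  op5 P1: load  L6 → S/S/I/I on L6; bus BusRd Flush; mem=77
  op6 P2: load  L6 → S/S/S/I on L6; bus BusRd; mem=77
  op7 P2: store L0 := 29 → I/I/M/I on L0; bus BusRdX; mem=10
  op8 P3: store L6 := 67 → I/I/I/M on L6; bus BusRdX; mem=77
  op9 P0: load  L6 → S/I/I/S on L6; bus BusRd Flush; mem=67
  op10 P2: load  L5 → I/I/E/I on L5; bus BusRd; mem=40
  op11 P2: load  L6 → S/I/S/S on L6; bus BusRd; mem=67
  op12 P0: load  L6 → S/I/S/S on L6; bus (none); mem=67
  op13 P2: load  L4 → I/I/E/I on L4; bus BusRd; mem=70
  op14 P1: load  L6 → S/S/S/S on L6; bus BusRd; mem=67
  op15 P0: store L6 := 23 → M/I/I/I on L6; bus BusUpgr; mem=67
  op16 P1: load  L6 → S/S/I/I on L6; bus BusRd Flush; mem=23
  op17 P1: store L6 := 74 → I/M/I/I on L6; bus BusUpgr; mem=23
  op18 P1: store L6 := 16 → I/M/I/I on L6; bus (none); mem=23
  op19 P1: load  L6 → I/M/I/I on L6; bus (none); mem=23
  op20 P1: load  L6 → I/M/I/I on L6; bus (none); mem=23
  op21 P2: store L4 := 20 → I/I/M/I on L4; bus (none); mem=70
  op22 P0: load  L1 → E/I/I/I on L1; bus BusRd; mem=60
  op23 P3: load  L2 → I/I/I/E on L2; bus BusRd; mem=20
  op24 P2: store L6 := 87 → I/I/M/I on L6; bus BusRdX Flush; mem=16
  op25 P0: store L2 := 52 → M/I/I/I on L2; bus BusRdX; mem=20
  op26 P3: load  L0 → I/I/S/S on L0; bus BusRd Flush; mem=29
  op27 P3: load  L5 → I/I/S/S on L5; bus BusRd; mem=40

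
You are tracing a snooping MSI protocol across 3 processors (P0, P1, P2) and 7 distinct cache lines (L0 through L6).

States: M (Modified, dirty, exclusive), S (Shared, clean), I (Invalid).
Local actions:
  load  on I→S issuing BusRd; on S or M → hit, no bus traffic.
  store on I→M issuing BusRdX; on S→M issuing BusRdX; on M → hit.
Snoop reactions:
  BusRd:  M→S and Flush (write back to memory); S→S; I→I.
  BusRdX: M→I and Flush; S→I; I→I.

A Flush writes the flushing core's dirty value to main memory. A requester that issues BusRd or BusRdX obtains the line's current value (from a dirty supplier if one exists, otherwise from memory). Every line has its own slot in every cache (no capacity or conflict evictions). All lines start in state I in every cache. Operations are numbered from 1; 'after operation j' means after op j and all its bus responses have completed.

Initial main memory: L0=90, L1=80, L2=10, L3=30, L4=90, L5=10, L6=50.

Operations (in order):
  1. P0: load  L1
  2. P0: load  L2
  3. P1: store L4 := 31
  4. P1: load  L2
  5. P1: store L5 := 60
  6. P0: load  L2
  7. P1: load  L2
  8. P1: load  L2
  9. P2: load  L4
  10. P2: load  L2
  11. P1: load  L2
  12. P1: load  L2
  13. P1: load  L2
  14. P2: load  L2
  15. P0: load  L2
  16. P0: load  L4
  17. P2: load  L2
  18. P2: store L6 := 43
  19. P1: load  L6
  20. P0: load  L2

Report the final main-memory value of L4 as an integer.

memory[L4] = 31

1. P0: load  L1  bus=[BusRd]  L1: P0=S P1=I P2=I  mem[L1]=80
2. P0: load  L2  bus=[BusRd]  L2: P0=S P1=I P2=I  mem[L2]=10
3. P1: store L4 := 31  bus=[BusRdX]  L4: P0=I P1=M P2=I  mem[L4]=90
4. P1: load  L2  bus=[BusRd]  L2: P0=S P1=S P2=I  mem[L2]=10
5. P1: store L5 := 60  bus=[BusRdX]  L5: P0=I P1=M P2=I  mem[L5]=10
6. P0: load  L2  bus=[-]  L2: P0=S P1=S P2=I  mem[L2]=10
7. P1: load  L2  bus=[-]  L2: P0=S P1=S P2=I  mem[L2]=10
8. P1: load  L2  bus=[-]  L2: P0=S P1=S P2=I  mem[L2]=10
9. P2: load  L4  bus=[BusRd,Flush]  L4: P0=I P1=S P2=S  mem[L4]=31
10. P2: load  L2  bus=[BusRd]  L2: P0=S P1=S P2=S  mem[L2]=10
11. P1: load  L2  bus=[-]  L2: P0=S P1=S P2=S  mem[L2]=10
12. P1: load  L2  bus=[-]  L2: P0=S P1=S P2=S  mem[L2]=10
13. P1: load  L2  bus=[-]  L2: P0=S P1=S P2=S  mem[L2]=10
14. P2: load  L2  bus=[-]  L2: P0=S P1=S P2=S  mem[L2]=10
15. P0: load  L2  bus=[-]  L2: P0=S P1=S P2=S  mem[L2]=10
16. P0: load  L4  bus=[BusRd]  L4: P0=S P1=S P2=S  mem[L4]=31
17. P2: load  L2  bus=[-]  L2: P0=S P1=S P2=S  mem[L2]=10
18. P2: store L6 := 43  bus=[BusRdX]  L6: P0=I P1=I P2=M  mem[L6]=50
19. P1: load  L6  bus=[BusRd,Flush]  L6: P0=I P1=S P2=S  mem[L6]=43
20. P0: load  L2  bus=[-]  L2: P0=S P1=S P2=S  mem[L2]=10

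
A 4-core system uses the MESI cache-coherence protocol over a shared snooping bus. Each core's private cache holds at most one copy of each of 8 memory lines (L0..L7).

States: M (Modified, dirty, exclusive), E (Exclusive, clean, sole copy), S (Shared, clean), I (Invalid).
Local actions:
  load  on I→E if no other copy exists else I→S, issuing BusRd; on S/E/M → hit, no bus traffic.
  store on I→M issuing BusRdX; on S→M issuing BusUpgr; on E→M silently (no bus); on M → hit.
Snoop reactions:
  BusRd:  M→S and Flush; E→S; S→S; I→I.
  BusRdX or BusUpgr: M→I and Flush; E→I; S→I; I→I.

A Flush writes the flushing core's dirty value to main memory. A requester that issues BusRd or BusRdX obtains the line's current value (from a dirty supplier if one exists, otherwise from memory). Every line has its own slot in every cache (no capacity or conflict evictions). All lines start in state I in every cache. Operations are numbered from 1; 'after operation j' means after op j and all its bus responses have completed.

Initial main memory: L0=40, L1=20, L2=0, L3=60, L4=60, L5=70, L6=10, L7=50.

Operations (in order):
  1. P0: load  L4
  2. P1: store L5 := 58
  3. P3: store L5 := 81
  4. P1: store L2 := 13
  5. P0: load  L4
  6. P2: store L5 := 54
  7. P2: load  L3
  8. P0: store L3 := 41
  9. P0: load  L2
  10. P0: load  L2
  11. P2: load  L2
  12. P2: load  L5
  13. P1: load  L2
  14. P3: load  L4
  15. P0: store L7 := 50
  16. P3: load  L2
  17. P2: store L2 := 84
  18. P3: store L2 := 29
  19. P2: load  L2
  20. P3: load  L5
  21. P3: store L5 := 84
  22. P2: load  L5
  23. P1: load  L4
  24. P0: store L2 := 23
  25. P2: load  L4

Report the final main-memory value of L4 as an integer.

memory[L4] = 60

  op1 P0: load  L4 → E/I/I/I on L4; bus BusRd; mem=60
  op2 P1: store L5 := 58 → I/M/I/I on L5; bus BusRdX; mem=70
  op3 P3: store L5 := 81 → I/I/I/M on L5; bus BusRdX Flush; mem=58
  op4 P1: store L2 := 13 → I/M/I/I on L2; bus BusRdX; mem=0
  op5 P0: load  L4 → E/I/I/I on L4; bus (none); mem=60
  op6 P2: store L5 := 54 → I/I/M/I on L5; bus BusRdX Flush; mem=81
  op7 P2: load  L3 → I/I/E/I on L3; bus BusRd; mem=60
  op8 P0: store L3 := 41 → M/I/I/I on L3; bus BusRdX; mem=60
  op9 P0: load  L2 → S/S/I/I on L2; bus BusRd Flush; mem=13
  op10 P0: load  L2 → S/S/I/I on L2; bus (none); mem=13
  op11 P2: load  L2 → S/S/S/I on L2; bus BusRd; mem=13
  op12 P2: load  L5 → I/I/M/I on L5; bus (none); mem=81
  op13 P1: load  L2 → S/S/S/I on L2; bus (none); mem=13
  op14 P3: load  L4 → S/I/I/S on L4; bus BusRd; mem=60
  op15 P0: store L7 := 50 → M/I/I/I on L7; bus BusRdX; mem=50
  op16 P3: load  L2 → S/S/S/S on L2; bus BusRd; mem=13
  op17 P2: store L2 := 84 → I/I/M/I on L2; bus BusUpgr; mem=13
  op18 P3: store L2 := 29 → I/I/I/M on L2; bus BusRdX Flush; mem=84
  op19 P2: load  L2 → I/I/S/S on L2; bus BusRd Flush; mem=29
  op20 P3: load  L5 → I/I/S/S on L5; bus BusRd Flush; mem=54
  op21 P3: store L5 := 84 → I/I/I/M on L5; bus BusUpgr; mem=54
  op22 P2: load  L5 → I/I/S/S on L5; bus BusRd Flush; mem=84
  op23 P1: load  L4 → S/S/I/S on L4; bus BusRd; mem=60
  op24 P0: store L2 := 23 → M/I/I/I on L2; bus BusRdX; mem=29
  op25 P2: load  L4 → S/S/S/S on L4; bus BusRd; mem=60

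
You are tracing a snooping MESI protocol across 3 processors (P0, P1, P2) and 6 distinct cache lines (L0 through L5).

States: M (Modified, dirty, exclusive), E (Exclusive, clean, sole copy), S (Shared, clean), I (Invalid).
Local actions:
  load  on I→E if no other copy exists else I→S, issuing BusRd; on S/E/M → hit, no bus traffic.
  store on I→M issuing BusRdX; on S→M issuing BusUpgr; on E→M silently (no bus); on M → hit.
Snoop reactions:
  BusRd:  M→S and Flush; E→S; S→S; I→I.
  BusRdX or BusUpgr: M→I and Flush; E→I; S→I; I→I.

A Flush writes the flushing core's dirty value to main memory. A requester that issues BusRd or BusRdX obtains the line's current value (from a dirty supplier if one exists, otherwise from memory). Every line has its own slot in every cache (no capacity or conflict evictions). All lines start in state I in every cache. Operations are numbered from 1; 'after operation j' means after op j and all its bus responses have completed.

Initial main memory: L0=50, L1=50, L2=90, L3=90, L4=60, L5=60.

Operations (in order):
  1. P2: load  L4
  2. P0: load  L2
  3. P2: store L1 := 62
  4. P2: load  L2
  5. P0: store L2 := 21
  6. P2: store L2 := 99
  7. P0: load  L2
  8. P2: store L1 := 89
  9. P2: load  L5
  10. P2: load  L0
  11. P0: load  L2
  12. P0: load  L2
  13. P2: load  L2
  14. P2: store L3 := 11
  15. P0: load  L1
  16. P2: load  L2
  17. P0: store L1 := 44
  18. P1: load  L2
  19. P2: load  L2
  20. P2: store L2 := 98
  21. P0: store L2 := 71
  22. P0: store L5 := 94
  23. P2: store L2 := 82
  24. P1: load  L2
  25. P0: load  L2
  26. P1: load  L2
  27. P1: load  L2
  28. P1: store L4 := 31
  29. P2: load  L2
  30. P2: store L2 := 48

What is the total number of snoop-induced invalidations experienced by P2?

  op1 P2: load  L4 → I/I/E on L4; bus BusRd; mem=60
  op2 P0: load  L2 → E/I/I on L2; bus BusRd; mem=90
  op3 P2: store L1 := 62 → I/I/M on L1; bus BusRdX; mem=50
  op4 P2: load  L2 → S/I/S on L2; bus BusRd; mem=90
  op5 P0: store L2 := 21 → M/I/I on L2; bus BusUpgr; mem=90
  op6 P2: store L2 := 99 → I/I/M on L2; bus BusRdX Flush; mem=21
  op7 P0: load  L2 → S/I/S on L2; bus BusRd Flush; mem=99
  op8 P2: store L1 := 89 → I/I/M on L1; bus (none); mem=50
  op9 P2: load  L5 → I/I/E on L5; bus BusRd; mem=60
  op10 P2: load  L0 → I/I/E on L0; bus BusRd; mem=50
  op11 P0: load  L2 → S/I/S on L2; bus (none); mem=99
  op12 P0: load  L2 → S/I/S on L2; bus (none); mem=99
  op13 P2: load  L2 → S/I/S on L2; bus (none); mem=99
  op14 P2: store L3 := 11 → I/I/M on L3; bus BusRdX; mem=90
  op15 P0: load  L1 → S/I/S on L1; bus BusRd Flush; mem=89
  op16 P2: load  L2 → S/I/S on L2; bus (none); mem=99
  op17 P0: store L1 := 44 → M/I/I on L1; bus BusUpgr; mem=89
  op18 P1: load  L2 → S/S/S on L2; bus BusRd; mem=99
  op19 P2: load  L2 → S/S/S on L2; bus (none); mem=99
  op20 P2: store L2 := 98 → I/I/M on L2; bus BusUpgr; mem=99
  op21 P0: store L2 := 71 → M/I/I on L2; bus BusRdX Flush; mem=98
  op22 P0: store L5 := 94 → M/I/I on L5; bus BusRdX; mem=60
  op23 P2: store L2 := 82 → I/I/M on L2; bus BusRdX Flush; mem=71
  op24 P1: load  L2 → I/S/S on L2; bus BusRd Flush; mem=82
  op25 P0: load  L2 → S/S/S on L2; bus BusRd; mem=82
  op26 P1: load  L2 → S/S/S on L2; bus (none); mem=82
  op27 P1: load  L2 → S/S/S on L2; bus (none); mem=82
  op28 P1: store L4 := 31 → I/M/I on L4; bus BusRdX; mem=60
  op29 P2: load  L2 → S/S/S on L2; bus (none); mem=82
  op30 P2: store L2 := 48 → I/I/M on L2; bus BusUpgr; mem=82

invalidations = 5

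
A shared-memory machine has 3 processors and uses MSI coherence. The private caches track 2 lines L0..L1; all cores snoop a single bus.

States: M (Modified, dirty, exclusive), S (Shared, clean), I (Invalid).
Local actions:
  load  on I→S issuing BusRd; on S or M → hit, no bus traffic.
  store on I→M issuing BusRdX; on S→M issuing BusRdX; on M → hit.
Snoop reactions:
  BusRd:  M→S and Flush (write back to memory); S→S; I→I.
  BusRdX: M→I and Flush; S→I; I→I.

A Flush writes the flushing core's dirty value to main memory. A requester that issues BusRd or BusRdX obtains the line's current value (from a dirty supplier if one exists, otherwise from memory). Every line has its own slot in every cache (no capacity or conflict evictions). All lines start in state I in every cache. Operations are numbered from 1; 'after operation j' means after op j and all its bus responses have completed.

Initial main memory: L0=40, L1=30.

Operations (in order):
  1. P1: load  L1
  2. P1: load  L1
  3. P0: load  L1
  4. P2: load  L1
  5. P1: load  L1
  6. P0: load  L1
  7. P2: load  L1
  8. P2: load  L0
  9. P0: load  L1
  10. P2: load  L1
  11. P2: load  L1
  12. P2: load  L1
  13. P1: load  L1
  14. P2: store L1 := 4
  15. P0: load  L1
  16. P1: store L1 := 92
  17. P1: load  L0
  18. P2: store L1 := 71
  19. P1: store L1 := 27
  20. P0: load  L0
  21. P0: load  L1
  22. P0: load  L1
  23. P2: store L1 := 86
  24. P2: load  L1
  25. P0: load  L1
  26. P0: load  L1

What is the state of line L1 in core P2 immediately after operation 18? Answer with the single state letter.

[1] P1: load  L1 | P0:I, P1:S(30), P2:I | bus: BusRd
[2] P1: load  L1 | P0:I, P1:S(30), P2:I | bus: none
[3] P0: load  L1 | P0:S(30), P1:S(30), P2:I | bus: BusRd
[4] P2: load  L1 | P0:S(30), P1:S(30), P2:S(30) | bus: BusRd
[5] P1: load  L1 | P0:S(30), P1:S(30), P2:S(30) | bus: none
[6] P0: load  L1 | P0:S(30), P1:S(30), P2:S(30) | bus: none
[7] P2: load  L1 | P0:S(30), P1:S(30), P2:S(30) | bus: none
[8] P2: load  L0 | P0:I, P1:I, P2:S(40) | bus: BusRd
[9] P0: load  L1 | P0:S(30), P1:S(30), P2:S(30) | bus: none
[10] P2: load  L1 | P0:S(30), P1:S(30), P2:S(30) | bus: none
[11] P2: load  L1 | P0:S(30), P1:S(30), P2:S(30) | bus: none
[12] P2: load  L1 | P0:S(30), P1:S(30), P2:S(30) | bus: none
[13] P1: load  L1 | P0:S(30), P1:S(30), P2:S(30) | bus: none
[14] P2: store L1 := 4 | P0:I, P1:I, P2:M(4) | bus: BusRdX
[15] P0: load  L1 | P0:S(4), P1:I, P2:S(4) | bus: BusRd,Flush
[16] P1: store L1 := 92 | P0:I, P1:M(92), P2:I | bus: BusRdX
[17] P1: load  L0 | P0:I, P1:S(40), P2:S(40) | bus: BusRd
[18] P2: store L1 := 71 | P0:I, P1:I, P2:M(71) | bus: BusRdX,Flush
[19] P1: store L1 := 27 | P0:I, P1:M(27), P2:I | bus: BusRdX,Flush
[20] P0: load  L0 | P0:S(40), P1:S(40), P2:S(40) | bus: BusRd
[21] P0: load  L1 | P0:S(27), P1:S(27), P2:I | bus: BusRd,Flush
[22] P0: load  L1 | P0:S(27), P1:S(27), P2:I | bus: none
[23] P2: store L1 := 86 | P0:I, P1:I, P2:M(86) | bus: BusRdX
[24] P2: load  L1 | P0:I, P1:I, P2:M(86) | bus: none
[25] P0: load  L1 | P0:S(86), P1:I, P2:S(86) | bus: BusRd,Flush
[26] P0: load  L1 | P0:S(86), P1:I, P2:S(86) | bus: none

state = M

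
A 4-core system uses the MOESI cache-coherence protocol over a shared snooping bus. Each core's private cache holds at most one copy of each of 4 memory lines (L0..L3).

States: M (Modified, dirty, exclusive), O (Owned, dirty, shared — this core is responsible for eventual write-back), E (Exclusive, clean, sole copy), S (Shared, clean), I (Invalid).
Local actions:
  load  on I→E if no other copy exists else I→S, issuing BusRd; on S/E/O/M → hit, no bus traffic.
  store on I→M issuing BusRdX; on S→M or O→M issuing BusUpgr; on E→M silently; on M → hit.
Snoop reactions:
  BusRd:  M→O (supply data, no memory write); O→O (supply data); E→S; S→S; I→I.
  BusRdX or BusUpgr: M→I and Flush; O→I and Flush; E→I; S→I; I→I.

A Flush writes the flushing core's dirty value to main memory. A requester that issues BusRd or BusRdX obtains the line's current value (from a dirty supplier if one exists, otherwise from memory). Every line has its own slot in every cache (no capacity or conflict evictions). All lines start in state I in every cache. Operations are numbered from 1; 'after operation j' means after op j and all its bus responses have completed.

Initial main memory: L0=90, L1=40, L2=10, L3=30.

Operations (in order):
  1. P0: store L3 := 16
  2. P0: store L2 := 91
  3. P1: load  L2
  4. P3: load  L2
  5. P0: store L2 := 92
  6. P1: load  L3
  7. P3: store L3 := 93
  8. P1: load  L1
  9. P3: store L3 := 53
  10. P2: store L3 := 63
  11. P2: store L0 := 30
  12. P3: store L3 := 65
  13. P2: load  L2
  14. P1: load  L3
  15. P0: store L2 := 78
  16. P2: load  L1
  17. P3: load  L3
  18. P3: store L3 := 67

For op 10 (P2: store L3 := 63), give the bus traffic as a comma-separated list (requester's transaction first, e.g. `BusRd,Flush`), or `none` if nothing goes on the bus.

bus = BusRdX,Flush

1. P0: store L3 := 16  bus=[BusRdX]  L3: P0=M P1=I P2=I P3=I  mem[L3]=30
2. P0: store L2 := 91  bus=[BusRdX]  L2: P0=M P1=I P2=I P3=I  mem[L2]=10
3. P1: load  L2  bus=[BusRd]  L2: P0=O P1=S P2=I P3=I  mem[L2]=10
4. P3: load  L2  bus=[BusRd]  L2: P0=O P1=S P2=I P3=S  mem[L2]=10
5. P0: store L2 := 92  bus=[BusUpgr]  L2: P0=M P1=I P2=I P3=I  mem[L2]=10
6. P1: load  L3  bus=[BusRd]  L3: P0=O P1=S P2=I P3=I  mem[L3]=30
7. P3: store L3 := 93  bus=[BusRdX,Flush]  L3: P0=I P1=I P2=I P3=M  mem[L3]=16
8. P1: load  L1  bus=[BusRd]  L1: P0=I P1=E P2=I P3=I  mem[L1]=40
9. P3: store L3 := 53  bus=[-]  L3: P0=I P1=I P2=I P3=M  mem[L3]=16
10. P2: store L3 := 63  bus=[BusRdX,Flush]  L3: P0=I P1=I P2=M P3=I  mem[L3]=53
11. P2: store L0 := 30  bus=[BusRdX]  L0: P0=I P1=I P2=M P3=I  mem[L0]=90
12. P3: store L3 := 65  bus=[BusRdX,Flush]  L3: P0=I P1=I P2=I P3=M  mem[L3]=63
13. P2: load  L2  bus=[BusRd]  L2: P0=O P1=I P2=S P3=I  mem[L2]=10
14. P1: load  L3  bus=[BusRd]  L3: P0=I P1=S P2=I P3=O  mem[L3]=63
15. P0: store L2 := 78  bus=[BusUpgr]  L2: P0=M P1=I P2=I P3=I  mem[L2]=10
16. P2: load  L1  bus=[BusRd]  L1: P0=I P1=S P2=S P3=I  mem[L1]=40
17. P3: load  L3  bus=[-]  L3: P0=I P1=S P2=I P3=O  mem[L3]=63
18. P3: store L3 := 67  bus=[BusUpgr]  L3: P0=I P1=I P2=I P3=M  mem[L3]=63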